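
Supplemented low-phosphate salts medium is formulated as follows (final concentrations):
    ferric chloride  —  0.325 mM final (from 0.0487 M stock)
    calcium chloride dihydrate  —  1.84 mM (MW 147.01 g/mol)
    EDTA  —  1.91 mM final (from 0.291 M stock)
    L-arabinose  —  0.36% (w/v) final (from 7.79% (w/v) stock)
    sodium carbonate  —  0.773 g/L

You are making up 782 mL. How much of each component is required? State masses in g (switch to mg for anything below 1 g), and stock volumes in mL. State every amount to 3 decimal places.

ferric chloride 5.219 mL; calcium chloride dihydrate 211.530 mg; EDTA 5.133 mL; L-arabinose 36.139 mL; sodium carbonate 604.486 mg

Target volume = 782 mL = 0.782 L.
ferric chloride: dilute stock: 0.325 mM × 782 mL ÷ 48.7 mM = 5.219 mL
calcium chloride dihydrate: 1.84 mmol/L × 147.01 mg/mmol × 0.782 L = 211.530 mg
EDTA: dilute stock: 1.91 mM × 782 mL ÷ 291 mM = 5.133 mL
L-arabinose: dilute stock: 0.36% ÷ 7.79% × 782 mL = 36.139 mL
sodium carbonate: 0.773 g/L × 0.782 L = 0.604486 g = 604.486 mg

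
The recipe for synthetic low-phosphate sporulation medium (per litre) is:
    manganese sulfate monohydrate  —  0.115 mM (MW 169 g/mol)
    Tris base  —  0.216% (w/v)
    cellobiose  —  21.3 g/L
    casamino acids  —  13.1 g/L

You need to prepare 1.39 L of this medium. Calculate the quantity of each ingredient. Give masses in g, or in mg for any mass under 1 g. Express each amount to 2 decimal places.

manganese sulfate monohydrate 27.01 mg; Tris base 3.00 g; cellobiose 29.61 g; casamino acids 18.21 g

Scale factor relative to 1 L: 1.39.
manganese sulfate monohydrate: 0.115 mmol/L × 169 mg/mmol × 1.39 L = 27.01 mg
Tris base: 0.216% w/v = 2.16 g/L → 2.16 × 1.39 L = 3.00 g
cellobiose: 21.3 g/L × 1.39 L = 29.61 g
casamino acids: 13.1 g/L × 1.39 L = 18.21 g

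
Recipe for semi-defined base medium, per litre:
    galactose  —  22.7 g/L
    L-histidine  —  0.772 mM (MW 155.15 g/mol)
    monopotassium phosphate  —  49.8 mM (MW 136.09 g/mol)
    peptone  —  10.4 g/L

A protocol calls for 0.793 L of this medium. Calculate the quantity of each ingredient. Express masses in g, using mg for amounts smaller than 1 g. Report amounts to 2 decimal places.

Working volume: 0.793 L.
galactose: 22.7 g/L × 0.793 L = 18.00 g
L-histidine: 0.772 mmol/L × 155.15 mg/mmol × 0.793 L = 94.98 mg
monopotassium phosphate: 49.8 mmol/L × 136.09 g/mol × 0.793 L ÷ 1000 = 5.37 g
peptone: 10.4 g/L × 0.793 L = 8.25 g

galactose 18.00 g; L-histidine 94.98 mg; monopotassium phosphate 5.37 g; peptone 8.25 g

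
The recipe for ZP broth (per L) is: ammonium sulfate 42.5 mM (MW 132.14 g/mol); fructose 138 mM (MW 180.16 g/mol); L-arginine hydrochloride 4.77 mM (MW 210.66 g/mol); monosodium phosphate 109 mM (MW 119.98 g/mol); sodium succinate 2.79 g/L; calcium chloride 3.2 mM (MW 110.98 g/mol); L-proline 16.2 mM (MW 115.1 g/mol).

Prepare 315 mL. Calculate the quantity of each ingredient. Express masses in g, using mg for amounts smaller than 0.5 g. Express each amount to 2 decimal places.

ammonium sulfate 1.77 g; fructose 7.83 g; L-arginine hydrochloride 316.53 mg; monosodium phosphate 4.12 g; sodium succinate 0.88 g; calcium chloride 111.87 mg; L-proline 0.59 g

Target volume = 315 mL = 0.315 L.
ammonium sulfate: 42.5 mmol/L × 132.14 g/mol × 0.315 L ÷ 1000 = 1.77 g
fructose: 138 mmol/L × 180.16 g/mol × 0.315 L ÷ 1000 = 7.83 g
L-arginine hydrochloride: 4.77 mmol/L × 210.66 mg/mmol × 0.315 L = 316.53 mg
monosodium phosphate: 109 mmol/L × 119.98 g/mol × 0.315 L ÷ 1000 = 4.12 g
sodium succinate: 2.79 g/L × 0.315 L = 0.88 g
calcium chloride: 3.2 mmol/L × 110.98 mg/mmol × 0.315 L = 111.87 mg
L-proline: 16.2 mmol/L × 115.1 g/mol × 0.315 L ÷ 1000 = 0.59 g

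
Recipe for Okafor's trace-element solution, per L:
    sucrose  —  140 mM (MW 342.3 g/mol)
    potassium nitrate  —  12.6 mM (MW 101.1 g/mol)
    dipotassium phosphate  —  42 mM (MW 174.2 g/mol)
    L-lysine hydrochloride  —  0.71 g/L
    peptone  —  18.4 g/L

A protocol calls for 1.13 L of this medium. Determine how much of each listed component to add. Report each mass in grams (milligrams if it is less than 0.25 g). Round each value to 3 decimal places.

Scale factor relative to 1 L: 1.13.
sucrose: 140 mmol/L × 342.3 g/mol × 1.13 L ÷ 1000 = 54.152 g
potassium nitrate: 12.6 mmol/L × 101.1 g/mol × 1.13 L ÷ 1000 = 1.439 g
dipotassium phosphate: 42 mmol/L × 174.2 g/mol × 1.13 L ÷ 1000 = 8.268 g
L-lysine hydrochloride: 0.71 g/L × 1.13 L = 0.802 g
peptone: 18.4 g/L × 1.13 L = 20.792 g

sucrose 54.152 g; potassium nitrate 1.439 g; dipotassium phosphate 8.268 g; L-lysine hydrochloride 0.802 g; peptone 20.792 g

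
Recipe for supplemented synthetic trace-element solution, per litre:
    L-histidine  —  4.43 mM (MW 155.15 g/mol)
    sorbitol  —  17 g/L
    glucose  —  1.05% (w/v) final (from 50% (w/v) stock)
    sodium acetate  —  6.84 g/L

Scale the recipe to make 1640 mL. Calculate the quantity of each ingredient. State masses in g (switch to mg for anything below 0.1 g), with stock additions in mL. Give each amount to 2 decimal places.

Target volume = 1640 mL = 1.64 L.
L-histidine: 4.43 mmol/L × 155.15 g/mol × 1.64 L ÷ 1000 = 1.13 g
sorbitol: 17 g/L × 1.64 L = 27.88 g
glucose: C1V1 = C2V2 → 1.05% ÷ 50% × 1640 mL = 34.44 mL
sodium acetate: 6.84 g/L × 1.64 L = 11.22 g

L-histidine 1.13 g; sorbitol 27.88 g; glucose 34.44 mL; sodium acetate 11.22 g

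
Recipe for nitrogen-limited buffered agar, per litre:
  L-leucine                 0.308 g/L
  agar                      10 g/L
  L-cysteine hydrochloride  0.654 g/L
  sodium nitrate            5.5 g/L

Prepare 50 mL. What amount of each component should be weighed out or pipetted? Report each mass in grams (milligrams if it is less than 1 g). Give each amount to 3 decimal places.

Target volume = 50 mL = 0.05 L.
L-leucine: 0.308 g/L × 0.05 L = 0.0154 g = 15.400 mg
agar: 10 g/L × 0.05 L = 0.5 g = 500.000 mg
L-cysteine hydrochloride: 0.654 g/L × 0.05 L = 0.0327 g = 32.700 mg
sodium nitrate: 5.5 g/L × 0.05 L = 0.275 g = 275.000 mg

L-leucine 15.400 mg; agar 500.000 mg; L-cysteine hydrochloride 32.700 mg; sodium nitrate 275.000 mg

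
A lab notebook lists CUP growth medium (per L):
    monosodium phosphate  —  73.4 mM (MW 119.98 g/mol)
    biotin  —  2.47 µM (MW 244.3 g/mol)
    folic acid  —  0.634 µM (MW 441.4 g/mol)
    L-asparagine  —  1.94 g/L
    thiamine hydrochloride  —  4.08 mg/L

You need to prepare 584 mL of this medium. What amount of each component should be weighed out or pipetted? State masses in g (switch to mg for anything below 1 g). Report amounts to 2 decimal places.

Working volume: 584 mL = 0.584 L.
monosodium phosphate: 73.4 mmol/L × 119.98 g/mol × 0.584 L ÷ 1000 = 5.14 g
biotin: 2.47 µmol/L × 244.3 g/mol × 0.584 L ÷ 1000 = 0.35 mg
folic acid: 0.634 µmol/L × 441.4 g/mol × 0.584 L ÷ 1000 = 0.16 mg
L-asparagine: 1.94 g/L × 0.584 L = 1.13 g
thiamine hydrochloride: 4.08 mg/L × 0.584 L = 2.38 mg

monosodium phosphate 5.14 g; biotin 0.35 mg; folic acid 0.16 mg; L-asparagine 1.13 g; thiamine hydrochloride 2.38 mg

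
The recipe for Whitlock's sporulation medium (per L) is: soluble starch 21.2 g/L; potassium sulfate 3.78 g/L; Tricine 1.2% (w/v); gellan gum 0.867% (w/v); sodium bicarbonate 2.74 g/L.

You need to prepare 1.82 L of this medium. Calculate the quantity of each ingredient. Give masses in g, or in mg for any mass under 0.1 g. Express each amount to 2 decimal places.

soluble starch 38.58 g; potassium sulfate 6.88 g; Tricine 21.84 g; gellan gum 15.78 g; sodium bicarbonate 4.99 g

Scale factor relative to 1 L: 1.82.
soluble starch: 21.2 g/L × 1.82 L = 38.58 g
potassium sulfate: 3.78 g/L × 1.82 L = 6.88 g
Tricine: 1.2 g per 100 mL × 1820 mL ÷ 100 = 21.84 g
gellan gum: 0.867% w/v = 8.67 g/L → 8.67 × 1.82 L = 15.78 g
sodium bicarbonate: 2.74 g/L × 1.82 L = 4.99 g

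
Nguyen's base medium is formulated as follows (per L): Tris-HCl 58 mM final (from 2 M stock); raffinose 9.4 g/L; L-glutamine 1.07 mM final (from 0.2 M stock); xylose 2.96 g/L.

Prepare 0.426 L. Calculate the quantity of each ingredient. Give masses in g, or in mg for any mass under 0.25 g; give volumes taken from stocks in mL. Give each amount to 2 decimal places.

Working volume: 0.426 L.
Tris-HCl: dilute stock: 58 mM × 426 mL ÷ 2000 mM = 12.35 mL
raffinose: 9.4 g/L × 0.426 L = 4.00 g
L-glutamine: C1V1 = C2V2 → 1.07 mM × 426 mL ÷ 200 mM = 2.28 mL
xylose: 2.96 g/L × 0.426 L = 1.26 g

Tris-HCl 12.35 mL; raffinose 4.00 g; L-glutamine 2.28 mL; xylose 1.26 g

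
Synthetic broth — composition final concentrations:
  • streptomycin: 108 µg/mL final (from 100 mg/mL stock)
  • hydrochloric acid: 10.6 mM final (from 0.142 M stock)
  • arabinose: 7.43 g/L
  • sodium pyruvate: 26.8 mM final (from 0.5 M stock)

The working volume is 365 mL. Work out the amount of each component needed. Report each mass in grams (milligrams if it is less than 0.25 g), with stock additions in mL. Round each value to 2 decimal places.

streptomycin 0.39 mL; hydrochloric acid 27.25 mL; arabinose 2.71 g; sodium pyruvate 19.56 mL

Target volume = 365 mL = 0.365 L.
streptomycin: V = C2·V2/C1 = 108 µg/mL × 365 mL ÷ 100000 µg/mL = 0.39 mL
hydrochloric acid: V = C2·V2/C1 = 10.6 mM × 365 mL ÷ 142 mM = 27.25 mL
arabinose: 7.43 g/L × 0.365 L = 2.71 g
sodium pyruvate: C1V1 = C2V2 → 26.8 mM × 365 mL ÷ 500 mM = 19.56 mL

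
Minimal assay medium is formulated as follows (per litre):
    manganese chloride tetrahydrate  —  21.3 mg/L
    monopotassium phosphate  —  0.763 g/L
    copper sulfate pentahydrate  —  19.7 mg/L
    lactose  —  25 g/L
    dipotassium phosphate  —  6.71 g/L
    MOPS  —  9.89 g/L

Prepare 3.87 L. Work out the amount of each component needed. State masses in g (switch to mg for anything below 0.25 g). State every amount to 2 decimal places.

manganese chloride tetrahydrate 82.43 mg; monopotassium phosphate 2.95 g; copper sulfate pentahydrate 76.24 mg; lactose 96.75 g; dipotassium phosphate 25.97 g; MOPS 38.27 g

Working volume: 3.87 L.
manganese chloride tetrahydrate: 21.3 mg/L × 3.87 L = 82.43 mg
monopotassium phosphate: 0.763 g/L × 3.87 L = 2.95 g
copper sulfate pentahydrate: 19.7 mg/L × 3.87 L = 76.24 mg
lactose: 25 g/L × 3.87 L = 96.75 g
dipotassium phosphate: 6.71 g/L × 3.87 L = 25.97 g
MOPS: 9.89 g/L × 3.87 L = 38.27 g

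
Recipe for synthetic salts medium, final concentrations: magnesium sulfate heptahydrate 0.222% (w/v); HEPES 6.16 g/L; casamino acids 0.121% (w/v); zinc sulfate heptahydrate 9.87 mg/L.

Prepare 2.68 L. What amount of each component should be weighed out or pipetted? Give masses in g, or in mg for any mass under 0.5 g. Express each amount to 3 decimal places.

Scale factor relative to 1 L: 2.68.
magnesium sulfate heptahydrate: 0.222% w/v = 2.22 g/L → 2.22 × 2.68 L = 5.950 g
HEPES: 6.16 g/L × 2.68 L = 16.509 g
casamino acids: 0.121% w/v = 1.21 g/L → 1.21 × 2.68 L = 3.243 g
zinc sulfate heptahydrate: 9.87 mg/L × 2.68 L = 26.452 mg

magnesium sulfate heptahydrate 5.950 g; HEPES 16.509 g; casamino acids 3.243 g; zinc sulfate heptahydrate 26.452 mg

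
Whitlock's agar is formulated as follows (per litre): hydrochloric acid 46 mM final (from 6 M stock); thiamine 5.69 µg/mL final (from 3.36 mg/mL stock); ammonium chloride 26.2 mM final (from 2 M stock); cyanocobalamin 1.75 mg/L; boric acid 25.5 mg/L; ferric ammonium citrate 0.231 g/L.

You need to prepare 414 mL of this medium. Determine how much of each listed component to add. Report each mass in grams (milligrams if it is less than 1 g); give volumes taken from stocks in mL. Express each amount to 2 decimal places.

Target volume = 414 mL = 0.414 L.
hydrochloric acid: C1V1 = C2V2 → 46 mM × 414 mL ÷ 6000 mM = 3.17 mL
thiamine: dilute stock: 5.69 µg/mL × 414 mL ÷ 3360 µg/mL = 0.70 mL
ammonium chloride: V = C2·V2/C1 = 26.2 mM × 414 mL ÷ 2000 mM = 5.42 mL
cyanocobalamin: 1.75 mg/L × 0.414 L = 0.72 mg
boric acid: 25.5 mg/L × 0.414 L = 10.56 mg
ferric ammonium citrate: 0.231 g/L × 0.414 L = 0.095634 g = 95.63 mg

hydrochloric acid 3.17 mL; thiamine 0.70 mL; ammonium chloride 5.42 mL; cyanocobalamin 0.72 mg; boric acid 10.56 mg; ferric ammonium citrate 95.63 mg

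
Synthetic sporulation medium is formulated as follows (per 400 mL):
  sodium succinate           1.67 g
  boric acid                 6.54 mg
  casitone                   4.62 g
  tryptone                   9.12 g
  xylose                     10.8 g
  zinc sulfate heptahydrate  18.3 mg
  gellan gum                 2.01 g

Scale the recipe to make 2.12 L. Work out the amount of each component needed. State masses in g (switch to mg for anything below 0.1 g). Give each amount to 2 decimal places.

sodium succinate 8.85 g; boric acid 34.66 mg; casitone 24.49 g; tryptone 48.34 g; xylose 57.24 g; zinc sulfate heptahydrate 96.99 mg; gellan gum 10.65 g

Scale factor = 2120 mL / 400 mL = 5.3.
sodium succinate: 1.67 g × (2120 mL / 400 mL) = 8.85 g
boric acid: 6.54 mg × (2120 mL / 400 mL) = 34.66 mg
casitone: 4.62 g × (2120 mL / 400 mL) = 24.49 g
tryptone: 9.12 g × (2120 mL / 400 mL) = 48.34 g
xylose: 10.8 g × (2120 mL / 400 mL) = 57.24 g
zinc sulfate heptahydrate: 18.3 mg × (2120 mL / 400 mL) = 96.99 mg
gellan gum: 2.01 g × (2120 mL / 400 mL) = 10.65 g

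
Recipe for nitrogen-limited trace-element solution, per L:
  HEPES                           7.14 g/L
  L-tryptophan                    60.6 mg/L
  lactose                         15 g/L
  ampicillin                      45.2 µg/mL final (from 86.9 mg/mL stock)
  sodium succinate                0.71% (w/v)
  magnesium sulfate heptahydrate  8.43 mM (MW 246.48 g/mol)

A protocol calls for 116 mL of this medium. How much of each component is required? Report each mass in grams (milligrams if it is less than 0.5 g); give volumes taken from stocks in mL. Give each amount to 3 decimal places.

HEPES 0.828 g; L-tryptophan 7.030 mg; lactose 1.740 g; ampicillin 0.060 mL; sodium succinate 0.824 g; magnesium sulfate heptahydrate 241.028 mg

Scale factor relative to 1 L: 0.116.
HEPES: 7.14 g/L × 0.116 L = 0.828 g
L-tryptophan: 60.6 mg/L × 0.116 L = 7.030 mg
lactose: 15 g/L × 0.116 L = 1.740 g
ampicillin: dilute stock: 45.2 µg/mL × 116 mL ÷ 86900 µg/mL = 0.060 mL
sodium succinate: 0.71% w/v = 7.1 g/L → 7.1 × 0.116 L = 0.824 g
magnesium sulfate heptahydrate: 8.43 mmol/L × 246.48 mg/mmol × 0.116 L = 241.028 mg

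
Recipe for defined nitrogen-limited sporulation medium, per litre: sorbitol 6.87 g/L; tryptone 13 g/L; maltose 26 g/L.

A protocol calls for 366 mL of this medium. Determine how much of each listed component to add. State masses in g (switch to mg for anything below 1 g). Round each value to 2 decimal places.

Target volume = 366 mL = 0.366 L.
sorbitol: 6.87 g/L × 0.366 L = 2.51 g
tryptone: 13 g/L × 0.366 L = 4.76 g
maltose: 26 g/L × 0.366 L = 9.52 g

sorbitol 2.51 g; tryptone 4.76 g; maltose 9.52 g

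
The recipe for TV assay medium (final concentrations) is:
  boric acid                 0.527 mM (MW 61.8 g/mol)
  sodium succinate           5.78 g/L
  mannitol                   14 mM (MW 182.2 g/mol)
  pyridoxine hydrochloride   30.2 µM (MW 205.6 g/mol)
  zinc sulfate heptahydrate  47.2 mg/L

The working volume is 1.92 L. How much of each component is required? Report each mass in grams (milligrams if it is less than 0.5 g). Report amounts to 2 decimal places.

boric acid 62.53 mg; sodium succinate 11.10 g; mannitol 4.90 g; pyridoxine hydrochloride 11.92 mg; zinc sulfate heptahydrate 90.62 mg

Working volume: 1.92 L.
boric acid: 0.527 mmol/L × 61.8 mg/mmol × 1.92 L = 62.53 mg
sodium succinate: 5.78 g/L × 1.92 L = 11.10 g
mannitol: 14 mmol/L × 182.2 g/mol × 1.92 L ÷ 1000 = 4.90 g
pyridoxine hydrochloride: 30.2 µmol/L × 205.6 g/mol × 1.92 L ÷ 1000 = 11.92 mg
zinc sulfate heptahydrate: 47.2 mg/L × 1.92 L = 90.62 mg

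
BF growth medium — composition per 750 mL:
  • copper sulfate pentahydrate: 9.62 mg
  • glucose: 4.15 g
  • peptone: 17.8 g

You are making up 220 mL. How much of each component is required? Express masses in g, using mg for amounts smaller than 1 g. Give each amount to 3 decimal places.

Ratio of target to recipe volume: 220 / 750 = 0.293333.
copper sulfate pentahydrate: 9.62 mg × (220 mL / 750 mL) = 2.822 mg
glucose: 4.15 g × (220 mL / 750 mL) = 1.217 g
peptone: 17.8 g × (220 mL / 750 mL) = 5.221 g

copper sulfate pentahydrate 2.822 mg; glucose 1.217 g; peptone 5.221 g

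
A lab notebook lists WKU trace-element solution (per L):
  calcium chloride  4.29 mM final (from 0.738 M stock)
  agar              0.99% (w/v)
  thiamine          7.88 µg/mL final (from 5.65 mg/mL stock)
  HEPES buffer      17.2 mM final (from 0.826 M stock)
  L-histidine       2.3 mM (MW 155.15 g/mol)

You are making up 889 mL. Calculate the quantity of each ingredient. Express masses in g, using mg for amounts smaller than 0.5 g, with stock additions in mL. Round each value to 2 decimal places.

Scale factor relative to 1 L: 0.889.
calcium chloride: C1V1 = C2V2 → 4.29 mM × 889 mL ÷ 738 mM = 5.17 mL
agar: 0.99 g per 100 mL × 889 mL ÷ 100 = 8.80 g
thiamine: dilute stock: 7.88 µg/mL × 889 mL ÷ 5650 µg/mL = 1.24 mL
HEPES buffer: C1V1 = C2V2 → 17.2 mM × 889 mL ÷ 826 mM = 18.51 mL
L-histidine: 2.3 mmol/L × 155.15 mg/mmol × 0.889 L = 317.24 mg

calcium chloride 5.17 mL; agar 8.80 g; thiamine 1.24 mL; HEPES buffer 18.51 mL; L-histidine 317.24 mg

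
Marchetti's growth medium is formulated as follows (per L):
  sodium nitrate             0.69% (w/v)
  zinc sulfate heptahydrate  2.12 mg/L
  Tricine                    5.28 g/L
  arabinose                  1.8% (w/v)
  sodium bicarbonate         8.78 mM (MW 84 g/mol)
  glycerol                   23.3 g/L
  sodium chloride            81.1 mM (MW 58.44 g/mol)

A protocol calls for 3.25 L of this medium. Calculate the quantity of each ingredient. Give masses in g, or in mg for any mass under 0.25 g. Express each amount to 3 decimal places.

sodium nitrate 22.425 g; zinc sulfate heptahydrate 6.890 mg; Tricine 17.160 g; arabinose 58.500 g; sodium bicarbonate 2.397 g; glycerol 75.725 g; sodium chloride 15.403 g

Scale factor relative to 1 L: 3.25.
sodium nitrate: 0.69 g per 100 mL × 3250 mL ÷ 100 = 22.425 g
zinc sulfate heptahydrate: 2.12 mg/L × 3.25 L = 6.890 mg
Tricine: 5.28 g/L × 3.25 L = 17.160 g
arabinose: 1.8% w/v = 18 g/L → 18 × 3.25 L = 58.500 g
sodium bicarbonate: 8.78 mmol/L × 84 g/mol × 3.25 L ÷ 1000 = 2.397 g
glycerol: 23.3 g/L × 3.25 L = 75.725 g
sodium chloride: 81.1 mmol/L × 58.44 g/mol × 3.25 L ÷ 1000 = 15.403 g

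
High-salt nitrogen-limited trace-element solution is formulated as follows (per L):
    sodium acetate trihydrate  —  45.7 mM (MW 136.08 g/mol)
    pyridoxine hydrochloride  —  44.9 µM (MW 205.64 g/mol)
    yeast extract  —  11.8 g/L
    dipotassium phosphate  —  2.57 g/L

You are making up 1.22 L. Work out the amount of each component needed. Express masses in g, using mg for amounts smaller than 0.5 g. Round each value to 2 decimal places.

sodium acetate trihydrate 7.59 g; pyridoxine hydrochloride 11.26 mg; yeast extract 14.40 g; dipotassium phosphate 3.14 g

Working volume: 1.22 L.
sodium acetate trihydrate: 45.7 mmol/L × 136.08 g/mol × 1.22 L ÷ 1000 = 7.59 g
pyridoxine hydrochloride: 44.9 µmol/L × 205.64 g/mol × 1.22 L ÷ 1000 = 11.26 mg
yeast extract: 11.8 g/L × 1.22 L = 14.40 g
dipotassium phosphate: 2.57 g/L × 1.22 L = 3.14 g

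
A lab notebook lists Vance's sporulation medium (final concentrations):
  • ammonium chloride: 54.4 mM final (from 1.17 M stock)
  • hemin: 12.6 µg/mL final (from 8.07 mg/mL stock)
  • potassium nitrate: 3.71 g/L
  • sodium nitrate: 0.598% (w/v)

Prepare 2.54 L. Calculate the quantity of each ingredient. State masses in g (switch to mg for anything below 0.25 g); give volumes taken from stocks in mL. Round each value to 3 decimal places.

Scale factor relative to 1 L: 2.54.
ammonium chloride: V = C2·V2/C1 = 54.4 mM × 2540 mL ÷ 1170 mM = 118.099 mL
hemin: C1V1 = C2V2 → 12.6 µg/mL × 2540 mL ÷ 8070 µg/mL = 3.966 mL
potassium nitrate: 3.71 g/L × 2.54 L = 9.423 g
sodium nitrate: 0.598% w/v = 5.98 g/L → 5.98 × 2.54 L = 15.189 g

ammonium chloride 118.099 mL; hemin 3.966 mL; potassium nitrate 9.423 g; sodium nitrate 15.189 g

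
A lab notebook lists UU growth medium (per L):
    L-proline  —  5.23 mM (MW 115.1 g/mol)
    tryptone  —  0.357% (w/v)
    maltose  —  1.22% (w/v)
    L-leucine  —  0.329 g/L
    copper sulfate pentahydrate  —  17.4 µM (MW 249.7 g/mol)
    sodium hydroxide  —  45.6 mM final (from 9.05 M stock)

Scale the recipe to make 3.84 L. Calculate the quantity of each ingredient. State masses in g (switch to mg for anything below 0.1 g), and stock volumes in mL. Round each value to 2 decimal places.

L-proline 2.31 g; tryptone 13.71 g; maltose 46.85 g; L-leucine 1.26 g; copper sulfate pentahydrate 16.68 mg; sodium hydroxide 19.35 mL

Working volume: 3.84 L.
L-proline: 5.23 mmol/L × 115.1 g/mol × 3.84 L ÷ 1000 = 2.31 g
tryptone: 0.357 g per 100 mL × 3840 mL ÷ 100 = 13.71 g
maltose: 1.22% w/v = 12.2 g/L → 12.2 × 3.84 L = 46.85 g
L-leucine: 0.329 g/L × 3.84 L = 1.26 g
copper sulfate pentahydrate: 17.4 µmol/L × 249.7 g/mol × 3.84 L ÷ 1000 = 16.68 mg
sodium hydroxide: C1V1 = C2V2 → 45.6 mM × 3840 mL ÷ 9050 mM = 19.35 mL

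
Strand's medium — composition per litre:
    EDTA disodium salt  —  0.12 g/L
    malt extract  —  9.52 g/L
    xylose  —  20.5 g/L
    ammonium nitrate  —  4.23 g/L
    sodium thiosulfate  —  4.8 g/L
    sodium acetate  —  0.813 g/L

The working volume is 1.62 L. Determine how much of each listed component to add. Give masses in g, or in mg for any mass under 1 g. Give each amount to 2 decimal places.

Working volume: 1.62 L.
EDTA disodium salt: 0.12 g/L × 1.62 L = 0.1944 g = 194.40 mg
malt extract: 9.52 g/L × 1.62 L = 15.42 g
xylose: 20.5 g/L × 1.62 L = 33.21 g
ammonium nitrate: 4.23 g/L × 1.62 L = 6.85 g
sodium thiosulfate: 4.8 g/L × 1.62 L = 7.78 g
sodium acetate: 0.813 g/L × 1.62 L = 1.32 g

EDTA disodium salt 194.40 mg; malt extract 15.42 g; xylose 33.21 g; ammonium nitrate 6.85 g; sodium thiosulfate 7.78 g; sodium acetate 1.32 g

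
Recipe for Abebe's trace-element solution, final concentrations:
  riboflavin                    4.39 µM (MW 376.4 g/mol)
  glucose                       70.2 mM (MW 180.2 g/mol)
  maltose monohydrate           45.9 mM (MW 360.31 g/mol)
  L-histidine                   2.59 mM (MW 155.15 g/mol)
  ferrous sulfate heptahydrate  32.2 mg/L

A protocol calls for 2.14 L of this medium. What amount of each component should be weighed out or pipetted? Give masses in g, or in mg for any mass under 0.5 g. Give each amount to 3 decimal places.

Working volume: 2.14 L.
riboflavin: 4.39 µmol/L × 376.4 g/mol × 2.14 L ÷ 1000 = 3.536 mg
glucose: 70.2 mmol/L × 180.2 g/mol × 2.14 L ÷ 1000 = 27.071 g
maltose monohydrate: 45.9 mmol/L × 360.31 g/mol × 2.14 L ÷ 1000 = 35.392 g
L-histidine: 2.59 mmol/L × 155.15 g/mol × 2.14 L ÷ 1000 = 0.860 g
ferrous sulfate heptahydrate: 32.2 mg/L × 2.14 L = 68.908 mg

riboflavin 3.536 mg; glucose 27.071 g; maltose monohydrate 35.392 g; L-histidine 0.860 g; ferrous sulfate heptahydrate 68.908 mg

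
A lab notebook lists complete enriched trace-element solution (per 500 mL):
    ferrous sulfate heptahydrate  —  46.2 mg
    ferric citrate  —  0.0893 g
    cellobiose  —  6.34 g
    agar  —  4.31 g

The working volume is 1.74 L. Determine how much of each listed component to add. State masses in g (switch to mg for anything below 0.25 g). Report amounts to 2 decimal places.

Ratio of target to recipe volume: 1740 / 500 = 3.48.
ferrous sulfate heptahydrate: 46.2 mg × (1740 mL / 500 mL) = 160.78 mg
ferric citrate: 0.0893 g × (1740 mL / 500 mL) = 0.31 g
cellobiose: 6.34 g × (1740 mL / 500 mL) = 22.06 g
agar: 4.31 g × (1740 mL / 500 mL) = 15.00 g

ferrous sulfate heptahydrate 160.78 mg; ferric citrate 0.31 g; cellobiose 22.06 g; agar 15.00 g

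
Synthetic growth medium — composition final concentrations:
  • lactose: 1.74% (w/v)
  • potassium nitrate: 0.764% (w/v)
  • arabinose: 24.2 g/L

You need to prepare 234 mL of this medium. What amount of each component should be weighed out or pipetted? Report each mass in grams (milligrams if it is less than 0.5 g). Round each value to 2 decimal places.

lactose 4.07 g; potassium nitrate 1.79 g; arabinose 5.66 g

Working volume: 234 mL = 0.234 L.
lactose: 1.74 g per 100 mL × 234 mL ÷ 100 = 4.07 g
potassium nitrate: 0.764 g per 100 mL × 234 mL ÷ 100 = 1.79 g
arabinose: 24.2 g/L × 0.234 L = 5.66 g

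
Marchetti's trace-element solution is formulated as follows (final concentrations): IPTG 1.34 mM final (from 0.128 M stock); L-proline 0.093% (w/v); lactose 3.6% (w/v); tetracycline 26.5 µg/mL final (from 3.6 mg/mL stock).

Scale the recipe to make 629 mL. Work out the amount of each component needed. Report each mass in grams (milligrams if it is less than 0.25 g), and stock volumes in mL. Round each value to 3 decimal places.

Target volume = 629 mL = 0.629 L.
IPTG: V = C2·V2/C1 = 1.34 mM × 629 mL ÷ 128 mM = 6.585 mL
L-proline: 0.093% w/v = 0.93 g/L → 0.93 × 0.629 L = 0.585 g
lactose: 3.6 g per 100 mL × 629 mL ÷ 100 = 22.644 g
tetracycline: dilute stock: 26.5 µg/mL × 629 mL ÷ 3600 µg/mL = 4.630 mL

IPTG 6.585 mL; L-proline 0.585 g; lactose 22.644 g; tetracycline 4.630 mL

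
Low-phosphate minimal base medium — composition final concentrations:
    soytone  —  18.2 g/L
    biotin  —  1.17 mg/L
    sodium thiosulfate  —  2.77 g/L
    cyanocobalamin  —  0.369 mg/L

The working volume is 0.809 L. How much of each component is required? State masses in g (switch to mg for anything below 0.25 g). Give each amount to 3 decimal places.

Scale factor relative to 1 L: 0.809.
soytone: 18.2 g/L × 0.809 L = 14.724 g
biotin: 1.17 mg/L × 0.809 L = 0.947 mg
sodium thiosulfate: 2.77 g/L × 0.809 L = 2.241 g
cyanocobalamin: 0.369 mg/L × 0.809 L = 0.299 mg

soytone 14.724 g; biotin 0.947 mg; sodium thiosulfate 2.241 g; cyanocobalamin 0.299 mg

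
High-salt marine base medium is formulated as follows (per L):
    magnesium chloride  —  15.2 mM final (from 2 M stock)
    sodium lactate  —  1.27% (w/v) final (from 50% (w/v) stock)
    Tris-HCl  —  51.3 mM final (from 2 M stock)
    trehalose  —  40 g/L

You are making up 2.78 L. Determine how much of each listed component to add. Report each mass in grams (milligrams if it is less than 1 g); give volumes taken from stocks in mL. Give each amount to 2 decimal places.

Working volume: 2.78 L.
magnesium chloride: V = C2·V2/C1 = 15.2 mM × 2780 mL ÷ 2000 mM = 21.13 mL
sodium lactate: V = C2·V2/C1 = 1.27% ÷ 50% × 2780 mL = 70.61 mL
Tris-HCl: C1V1 = C2V2 → 51.3 mM × 2780 mL ÷ 2000 mM = 71.31 mL
trehalose: 40 g/L × 2.78 L = 111.20 g

magnesium chloride 21.13 mL; sodium lactate 70.61 mL; Tris-HCl 71.31 mL; trehalose 111.20 g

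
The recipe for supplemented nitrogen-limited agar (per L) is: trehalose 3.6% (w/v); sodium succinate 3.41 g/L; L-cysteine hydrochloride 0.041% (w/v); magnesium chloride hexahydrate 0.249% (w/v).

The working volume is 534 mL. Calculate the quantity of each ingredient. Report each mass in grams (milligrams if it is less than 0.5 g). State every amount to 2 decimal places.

trehalose 19.22 g; sodium succinate 1.82 g; L-cysteine hydrochloride 218.94 mg; magnesium chloride hexahydrate 1.33 g

Working volume: 534 mL = 0.534 L.
trehalose: 3.6% w/v = 36 g/L → 36 × 0.534 L = 19.22 g
sodium succinate: 3.41 g/L × 0.534 L = 1.82 g
L-cysteine hydrochloride: 0.041% w/v = 0.41 g/L → 0.41 × 0.534 L = 0.21894 g = 218.94 mg
magnesium chloride hexahydrate: 0.249% w/v = 2.49 g/L → 2.49 × 0.534 L = 1.33 g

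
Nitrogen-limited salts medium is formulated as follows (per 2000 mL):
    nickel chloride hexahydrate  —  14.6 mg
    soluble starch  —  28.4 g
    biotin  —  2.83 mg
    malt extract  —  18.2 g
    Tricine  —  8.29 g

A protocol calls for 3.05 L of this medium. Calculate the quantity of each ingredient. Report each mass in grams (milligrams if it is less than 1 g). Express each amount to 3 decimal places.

Ratio of target to recipe volume: 3050 / 2000 = 1.525.
nickel chloride hexahydrate: 14.6 mg × (3050 mL / 2000 mL) = 22.265 mg
soluble starch: 28.4 g × (3050 mL / 2000 mL) = 43.310 g
biotin: 2.83 mg × (3050 mL / 2000 mL) = 4.316 mg
malt extract: 18.2 g × (3050 mL / 2000 mL) = 27.755 g
Tricine: 8.29 g × (3050 mL / 2000 mL) = 12.642 g

nickel chloride hexahydrate 22.265 mg; soluble starch 43.310 g; biotin 4.316 mg; malt extract 27.755 g; Tricine 12.642 g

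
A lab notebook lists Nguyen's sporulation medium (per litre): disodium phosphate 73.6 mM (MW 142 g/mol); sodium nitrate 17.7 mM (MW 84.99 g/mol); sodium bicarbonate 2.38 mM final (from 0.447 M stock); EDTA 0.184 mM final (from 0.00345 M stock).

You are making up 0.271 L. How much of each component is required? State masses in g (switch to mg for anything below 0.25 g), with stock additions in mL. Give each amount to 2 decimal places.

disodium phosphate 2.83 g; sodium nitrate 0.41 g; sodium bicarbonate 1.44 mL; EDTA 14.45 mL

Working volume: 0.271 L.
disodium phosphate: 73.6 mmol/L × 142 g/mol × 0.271 L ÷ 1000 = 2.83 g
sodium nitrate: 17.7 mmol/L × 84.99 g/mol × 0.271 L ÷ 1000 = 0.41 g
sodium bicarbonate: C1V1 = C2V2 → 2.38 mM × 271 mL ÷ 447 mM = 1.44 mL
EDTA: C1V1 = C2V2 → 0.184 mM × 271 mL ÷ 3.45 mM = 14.45 mL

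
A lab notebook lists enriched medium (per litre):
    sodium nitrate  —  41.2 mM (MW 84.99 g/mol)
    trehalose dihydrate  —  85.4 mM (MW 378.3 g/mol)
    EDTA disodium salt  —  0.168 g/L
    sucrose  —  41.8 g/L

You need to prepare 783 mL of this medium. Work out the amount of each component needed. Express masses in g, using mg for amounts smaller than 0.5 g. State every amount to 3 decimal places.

sodium nitrate 2.742 g; trehalose dihydrate 25.296 g; EDTA disodium salt 131.544 mg; sucrose 32.729 g

Scale factor relative to 1 L: 0.783.
sodium nitrate: 41.2 mmol/L × 84.99 g/mol × 0.783 L ÷ 1000 = 2.742 g
trehalose dihydrate: 85.4 mmol/L × 378.3 g/mol × 0.783 L ÷ 1000 = 25.296 g
EDTA disodium salt: 0.168 g/L × 0.783 L = 0.131544 g = 131.544 mg
sucrose: 41.8 g/L × 0.783 L = 32.729 g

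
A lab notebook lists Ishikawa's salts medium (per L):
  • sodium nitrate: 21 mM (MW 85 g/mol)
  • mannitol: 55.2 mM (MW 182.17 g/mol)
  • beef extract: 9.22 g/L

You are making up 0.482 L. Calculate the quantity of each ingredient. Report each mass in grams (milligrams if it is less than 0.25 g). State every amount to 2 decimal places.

sodium nitrate 0.86 g; mannitol 4.85 g; beef extract 4.44 g

Scale factor relative to 1 L: 0.482.
sodium nitrate: 21 mmol/L × 85 g/mol × 0.482 L ÷ 1000 = 0.86 g
mannitol: 55.2 mmol/L × 182.17 g/mol × 0.482 L ÷ 1000 = 4.85 g
beef extract: 9.22 g/L × 0.482 L = 4.44 g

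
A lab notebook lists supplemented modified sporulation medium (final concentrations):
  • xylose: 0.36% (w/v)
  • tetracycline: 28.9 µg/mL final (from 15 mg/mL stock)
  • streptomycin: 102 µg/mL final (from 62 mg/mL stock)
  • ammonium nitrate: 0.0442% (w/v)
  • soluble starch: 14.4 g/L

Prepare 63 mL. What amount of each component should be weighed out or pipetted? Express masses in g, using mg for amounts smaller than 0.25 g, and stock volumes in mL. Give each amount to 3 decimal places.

xylose 226.800 mg; tetracycline 0.121 mL; streptomycin 0.104 mL; ammonium nitrate 27.846 mg; soluble starch 0.907 g

Scale factor relative to 1 L: 0.063.
xylose: 0.36% w/v = 3.6 g/L → 3.6 × 0.063 L = 0.2268 g = 226.800 mg
tetracycline: dilute stock: 28.9 µg/mL × 63 mL ÷ 15000 µg/mL = 0.121 mL
streptomycin: C1V1 = C2V2 → 102 µg/mL × 63 mL ÷ 62000 µg/mL = 0.104 mL
ammonium nitrate: 0.0442 g per 100 mL × 63 mL ÷ 100 = 0.027846 g = 27.846 mg
soluble starch: 14.4 g/L × 0.063 L = 0.907 g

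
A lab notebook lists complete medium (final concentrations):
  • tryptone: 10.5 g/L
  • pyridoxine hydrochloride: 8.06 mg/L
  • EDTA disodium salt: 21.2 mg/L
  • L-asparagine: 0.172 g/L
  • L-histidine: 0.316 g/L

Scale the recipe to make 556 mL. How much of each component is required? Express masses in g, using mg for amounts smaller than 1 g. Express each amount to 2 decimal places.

tryptone 5.84 g; pyridoxine hydrochloride 4.48 mg; EDTA disodium salt 11.79 mg; L-asparagine 95.63 mg; L-histidine 175.70 mg

Target volume = 556 mL = 0.556 L.
tryptone: 10.5 g/L × 0.556 L = 5.84 g
pyridoxine hydrochloride: 8.06 mg/L × 0.556 L = 4.48 mg
EDTA disodium salt: 21.2 mg/L × 0.556 L = 11.79 mg
L-asparagine: 0.172 g/L × 0.556 L = 0.095632 g = 95.63 mg
L-histidine: 0.316 g/L × 0.556 L = 0.175696 g = 175.70 mg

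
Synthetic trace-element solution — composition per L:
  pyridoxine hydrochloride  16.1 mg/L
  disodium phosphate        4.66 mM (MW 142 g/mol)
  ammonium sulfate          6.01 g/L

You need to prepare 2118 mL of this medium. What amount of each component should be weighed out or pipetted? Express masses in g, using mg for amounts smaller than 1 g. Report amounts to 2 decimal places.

Working volume: 2118 mL = 2.118 L.
pyridoxine hydrochloride: 16.1 mg/L × 2.118 L = 34.10 mg
disodium phosphate: 4.66 mmol/L × 142 g/mol × 2.118 L ÷ 1000 = 1.40 g
ammonium sulfate: 6.01 g/L × 2.118 L = 12.73 g

pyridoxine hydrochloride 34.10 mg; disodium phosphate 1.40 g; ammonium sulfate 12.73 g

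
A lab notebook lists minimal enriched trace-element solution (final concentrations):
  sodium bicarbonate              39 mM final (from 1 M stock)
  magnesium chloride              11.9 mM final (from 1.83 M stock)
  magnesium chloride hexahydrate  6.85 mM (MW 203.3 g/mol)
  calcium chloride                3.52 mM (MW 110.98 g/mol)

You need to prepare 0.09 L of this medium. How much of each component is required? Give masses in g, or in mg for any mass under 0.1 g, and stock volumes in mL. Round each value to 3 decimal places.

sodium bicarbonate 3.510 mL; magnesium chloride 0.585 mL; magnesium chloride hexahydrate 0.125 g; calcium chloride 35.158 mg

Working volume: 0.09 L.
sodium bicarbonate: C1V1 = C2V2 → 39 mM × 90 mL ÷ 1000 mM = 3.510 mL
magnesium chloride: C1V1 = C2V2 → 11.9 mM × 90 mL ÷ 1830 mM = 0.585 mL
magnesium chloride hexahydrate: 6.85 mmol/L × 203.3 g/mol × 0.09 L ÷ 1000 = 0.125 g
calcium chloride: 3.52 mmol/L × 110.98 mg/mmol × 0.09 L = 35.158 mg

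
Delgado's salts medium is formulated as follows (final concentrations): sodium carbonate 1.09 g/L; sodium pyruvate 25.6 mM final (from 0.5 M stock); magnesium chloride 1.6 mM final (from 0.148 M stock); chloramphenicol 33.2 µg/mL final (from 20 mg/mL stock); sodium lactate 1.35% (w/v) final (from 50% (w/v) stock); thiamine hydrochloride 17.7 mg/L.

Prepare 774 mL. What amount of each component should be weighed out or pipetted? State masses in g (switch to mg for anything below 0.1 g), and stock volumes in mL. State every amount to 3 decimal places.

sodium carbonate 0.844 g; sodium pyruvate 39.629 mL; magnesium chloride 8.368 mL; chloramphenicol 1.285 mL; sodium lactate 20.898 mL; thiamine hydrochloride 13.700 mg

Working volume: 774 mL = 0.774 L.
sodium carbonate: 1.09 g/L × 0.774 L = 0.844 g
sodium pyruvate: V = C2·V2/C1 = 25.6 mM × 774 mL ÷ 500 mM = 39.629 mL
magnesium chloride: V = C2·V2/C1 = 1.6 mM × 774 mL ÷ 148 mM = 8.368 mL
chloramphenicol: dilute stock: 33.2 µg/mL × 774 mL ÷ 20000 µg/mL = 1.285 mL
sodium lactate: C1V1 = C2V2 → 1.35% ÷ 50% × 774 mL = 20.898 mL
thiamine hydrochloride: 17.7 mg/L × 0.774 L = 13.700 mg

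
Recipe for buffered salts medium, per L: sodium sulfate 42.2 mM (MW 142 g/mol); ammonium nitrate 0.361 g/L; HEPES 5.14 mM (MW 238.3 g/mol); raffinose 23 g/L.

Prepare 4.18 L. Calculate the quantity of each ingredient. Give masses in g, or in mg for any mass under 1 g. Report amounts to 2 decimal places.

sodium sulfate 25.05 g; ammonium nitrate 1.51 g; HEPES 5.12 g; raffinose 96.14 g

Scale factor relative to 1 L: 4.18.
sodium sulfate: 42.2 mmol/L × 142 g/mol × 4.18 L ÷ 1000 = 25.05 g
ammonium nitrate: 0.361 g/L × 4.18 L = 1.51 g
HEPES: 5.14 mmol/L × 238.3 g/mol × 4.18 L ÷ 1000 = 5.12 g
raffinose: 23 g/L × 4.18 L = 96.14 g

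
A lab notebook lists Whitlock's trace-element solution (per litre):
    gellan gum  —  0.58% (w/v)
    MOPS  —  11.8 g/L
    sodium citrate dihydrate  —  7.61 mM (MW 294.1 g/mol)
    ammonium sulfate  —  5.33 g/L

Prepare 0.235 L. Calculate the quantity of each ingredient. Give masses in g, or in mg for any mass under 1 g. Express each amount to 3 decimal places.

gellan gum 1.363 g; MOPS 2.773 g; sodium citrate dihydrate 525.954 mg; ammonium sulfate 1.253 g

Scale factor relative to 1 L: 0.235.
gellan gum: 0.58% w/v = 5.8 g/L → 5.8 × 0.235 L = 1.363 g
MOPS: 11.8 g/L × 0.235 L = 2.773 g
sodium citrate dihydrate: 7.61 mmol/L × 294.1 mg/mmol × 0.235 L = 525.954 mg
ammonium sulfate: 5.33 g/L × 0.235 L = 1.253 g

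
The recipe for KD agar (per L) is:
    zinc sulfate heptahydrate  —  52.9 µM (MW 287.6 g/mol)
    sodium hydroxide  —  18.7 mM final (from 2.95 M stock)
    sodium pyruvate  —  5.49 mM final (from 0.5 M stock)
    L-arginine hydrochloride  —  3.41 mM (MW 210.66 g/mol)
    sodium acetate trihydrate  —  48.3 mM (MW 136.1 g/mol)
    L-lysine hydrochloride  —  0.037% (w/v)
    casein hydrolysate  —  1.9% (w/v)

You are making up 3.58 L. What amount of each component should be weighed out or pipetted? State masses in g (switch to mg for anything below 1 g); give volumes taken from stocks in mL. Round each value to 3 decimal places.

Scale factor relative to 1 L: 3.58.
zinc sulfate heptahydrate: 52.9 µmol/L × 287.6 g/mol × 3.58 L ÷ 1000 = 54.466 mg
sodium hydroxide: V = C2·V2/C1 = 18.7 mM × 3580 mL ÷ 2950 mM = 22.694 mL
sodium pyruvate: C1V1 = C2V2 → 5.49 mM × 3580 mL ÷ 500 mM = 39.308 mL
L-arginine hydrochloride: 3.41 mmol/L × 210.66 g/mol × 3.58 L ÷ 1000 = 2.572 g
sodium acetate trihydrate: 48.3 mmol/L × 136.1 g/mol × 3.58 L ÷ 1000 = 23.534 g
L-lysine hydrochloride: 0.037% w/v = 0.37 g/L → 0.37 × 3.58 L = 1.325 g
casein hydrolysate: 1.9% w/v = 19 g/L → 19 × 3.58 L = 68.020 g

zinc sulfate heptahydrate 54.466 mg; sodium hydroxide 22.694 mL; sodium pyruvate 39.308 mL; L-arginine hydrochloride 2.572 g; sodium acetate trihydrate 23.534 g; L-lysine hydrochloride 1.325 g; casein hydrolysate 68.020 g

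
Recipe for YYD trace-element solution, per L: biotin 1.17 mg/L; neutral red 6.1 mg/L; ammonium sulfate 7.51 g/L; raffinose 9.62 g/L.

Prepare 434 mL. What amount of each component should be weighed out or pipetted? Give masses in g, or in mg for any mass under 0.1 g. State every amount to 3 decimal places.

biotin 0.508 mg; neutral red 2.647 mg; ammonium sulfate 3.259 g; raffinose 4.175 g

Scale factor relative to 1 L: 0.434.
biotin: 1.17 mg/L × 0.434 L = 0.508 mg
neutral red: 6.1 mg/L × 0.434 L = 2.647 mg
ammonium sulfate: 7.51 g/L × 0.434 L = 3.259 g
raffinose: 9.62 g/L × 0.434 L = 4.175 g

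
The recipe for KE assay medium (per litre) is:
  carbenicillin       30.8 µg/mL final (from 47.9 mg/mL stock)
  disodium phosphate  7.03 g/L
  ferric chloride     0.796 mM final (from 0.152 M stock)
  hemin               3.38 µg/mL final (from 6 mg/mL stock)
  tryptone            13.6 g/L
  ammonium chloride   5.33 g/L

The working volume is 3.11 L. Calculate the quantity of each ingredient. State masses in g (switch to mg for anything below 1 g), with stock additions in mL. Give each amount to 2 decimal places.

carbenicillin 2.00 mL; disodium phosphate 21.86 g; ferric chloride 16.29 mL; hemin 1.75 mL; tryptone 42.30 g; ammonium chloride 16.58 g

Scale factor relative to 1 L: 3.11.
carbenicillin: dilute stock: 30.8 µg/mL × 3110 mL ÷ 47900 µg/mL = 2.00 mL
disodium phosphate: 7.03 g/L × 3.11 L = 21.86 g
ferric chloride: C1V1 = C2V2 → 0.796 mM × 3110 mL ÷ 152 mM = 16.29 mL
hemin: C1V1 = C2V2 → 3.38 µg/mL × 3110 mL ÷ 6000 µg/mL = 1.75 mL
tryptone: 13.6 g/L × 3.11 L = 42.30 g
ammonium chloride: 5.33 g/L × 3.11 L = 16.58 g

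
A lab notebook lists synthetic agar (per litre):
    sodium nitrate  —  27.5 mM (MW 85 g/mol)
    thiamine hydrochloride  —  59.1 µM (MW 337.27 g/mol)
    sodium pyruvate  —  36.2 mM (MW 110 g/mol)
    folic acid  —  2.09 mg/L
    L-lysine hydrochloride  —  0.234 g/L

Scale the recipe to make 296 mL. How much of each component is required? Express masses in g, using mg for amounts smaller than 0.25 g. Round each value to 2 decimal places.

sodium nitrate 0.69 g; thiamine hydrochloride 5.90 mg; sodium pyruvate 1.18 g; folic acid 0.62 mg; L-lysine hydrochloride 69.26 mg

Scale factor relative to 1 L: 0.296.
sodium nitrate: 27.5 mmol/L × 85 g/mol × 0.296 L ÷ 1000 = 0.69 g
thiamine hydrochloride: 59.1 µmol/L × 337.27 g/mol × 0.296 L ÷ 1000 = 5.90 mg
sodium pyruvate: 36.2 mmol/L × 110 g/mol × 0.296 L ÷ 1000 = 1.18 g
folic acid: 2.09 mg/L × 0.296 L = 0.62 mg
L-lysine hydrochloride: 0.234 g/L × 0.296 L = 0.069264 g = 69.26 mg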